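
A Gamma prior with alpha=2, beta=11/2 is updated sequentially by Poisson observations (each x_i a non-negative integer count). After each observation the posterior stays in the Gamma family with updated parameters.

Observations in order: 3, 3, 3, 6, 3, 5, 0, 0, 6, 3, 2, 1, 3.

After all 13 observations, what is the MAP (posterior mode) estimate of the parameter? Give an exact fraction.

obs 1: x=3 → posterior Gamma(5, 13/2)
obs 2: x=3 → posterior Gamma(8, 15/2)
obs 3: x=3 → posterior Gamma(11, 17/2)
obs 4: x=6 → posterior Gamma(17, 19/2)
obs 5: x=3 → posterior Gamma(20, 21/2)
obs 6: x=5 → posterior Gamma(25, 23/2)
obs 7: x=0 → posterior Gamma(25, 25/2)
obs 8: x=0 → posterior Gamma(25, 27/2)
obs 9: x=6 → posterior Gamma(31, 29/2)
obs 10: x=3 → posterior Gamma(34, 31/2)
obs 11: x=2 → posterior Gamma(36, 33/2)
obs 12: x=1 → posterior Gamma(37, 35/2)
obs 13: x=3 → posterior Gamma(40, 37/2)

78/37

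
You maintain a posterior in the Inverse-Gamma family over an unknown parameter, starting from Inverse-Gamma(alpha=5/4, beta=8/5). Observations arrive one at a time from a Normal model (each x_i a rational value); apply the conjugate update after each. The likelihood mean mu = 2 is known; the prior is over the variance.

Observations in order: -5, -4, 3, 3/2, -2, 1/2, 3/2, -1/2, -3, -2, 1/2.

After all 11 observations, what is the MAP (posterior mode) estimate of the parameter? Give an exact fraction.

3149/310

obs 1: x=-5 → posterior Inverse-Gamma(7/4, 261/10)
obs 2: x=-4 → posterior Inverse-Gamma(9/4, 441/10)
obs 3: x=3 → posterior Inverse-Gamma(11/4, 223/5)
obs 4: x=3/2 → posterior Inverse-Gamma(13/4, 1789/40)
obs 5: x=-2 → posterior Inverse-Gamma(15/4, 2109/40)
obs 6: x=1/2 → posterior Inverse-Gamma(17/4, 1077/20)
obs 7: x=3/2 → posterior Inverse-Gamma(19/4, 2159/40)
obs 8: x=-1/2 → posterior Inverse-Gamma(21/4, 571/10)
obs 9: x=-3 → posterior Inverse-Gamma(23/4, 348/5)
obs 10: x=-2 → posterior Inverse-Gamma(25/4, 388/5)
obs 11: x=1/2 → posterior Inverse-Gamma(27/4, 3149/40)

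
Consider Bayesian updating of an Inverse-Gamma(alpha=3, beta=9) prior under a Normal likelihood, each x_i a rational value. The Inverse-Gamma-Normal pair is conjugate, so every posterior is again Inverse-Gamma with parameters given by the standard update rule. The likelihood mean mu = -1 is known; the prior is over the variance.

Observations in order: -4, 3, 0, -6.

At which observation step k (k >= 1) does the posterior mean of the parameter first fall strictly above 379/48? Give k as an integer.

obs 1: x=-4 → posterior Inverse-Gamma(7/2, 27/2)
obs 2: x=3 → posterior Inverse-Gamma(4, 43/2)
obs 3: x=0 → posterior Inverse-Gamma(9/2, 22)
obs 4: x=-6 → posterior Inverse-Gamma(5, 69/2)

k = 4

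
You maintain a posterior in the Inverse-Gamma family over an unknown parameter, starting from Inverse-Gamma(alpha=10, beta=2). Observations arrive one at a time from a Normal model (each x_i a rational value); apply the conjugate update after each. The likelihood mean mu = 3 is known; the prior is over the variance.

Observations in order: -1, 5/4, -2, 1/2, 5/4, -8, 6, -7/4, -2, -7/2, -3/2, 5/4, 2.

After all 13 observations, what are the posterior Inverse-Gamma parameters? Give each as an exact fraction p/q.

obs 1: x=-1 → posterior Inverse-Gamma(21/2, 10)
obs 2: x=5/4 → posterior Inverse-Gamma(11, 369/32)
obs 3: x=-2 → posterior Inverse-Gamma(23/2, 769/32)
obs 4: x=1/2 → posterior Inverse-Gamma(12, 869/32)
obs 5: x=5/4 → posterior Inverse-Gamma(25/2, 459/16)
obs 6: x=-8 → posterior Inverse-Gamma(13, 1427/16)
obs 7: x=6 → posterior Inverse-Gamma(27/2, 1499/16)
obs 8: x=-7/4 → posterior Inverse-Gamma(14, 3359/32)
obs 9: x=-2 → posterior Inverse-Gamma(29/2, 3759/32)
obs 10: x=-7/2 → posterior Inverse-Gamma(15, 4435/32)
obs 11: x=-3/2 → posterior Inverse-Gamma(31/2, 4759/32)
obs 12: x=5/4 → posterior Inverse-Gamma(16, 601/4)
obs 13: x=2 → posterior Inverse-Gamma(33/2, 603/4)

alpha=33/2, beta=603/4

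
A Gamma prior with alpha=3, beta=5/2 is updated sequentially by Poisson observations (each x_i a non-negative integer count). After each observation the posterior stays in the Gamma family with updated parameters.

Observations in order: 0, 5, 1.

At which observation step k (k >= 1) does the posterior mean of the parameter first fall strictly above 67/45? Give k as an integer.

k = 2

obs 1: x=0 → posterior Gamma(3, 7/2)
obs 2: x=5 → posterior Gamma(8, 9/2)
obs 3: x=1 → posterior Gamma(9, 11/2)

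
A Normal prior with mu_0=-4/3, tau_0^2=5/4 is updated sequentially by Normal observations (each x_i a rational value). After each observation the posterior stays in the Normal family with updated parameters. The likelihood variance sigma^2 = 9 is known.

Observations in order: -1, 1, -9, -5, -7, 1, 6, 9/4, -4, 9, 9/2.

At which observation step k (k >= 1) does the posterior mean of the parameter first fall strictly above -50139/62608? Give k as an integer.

k = 11

obs 1: x=-1 → posterior Normal(-53/41, 45/41)
obs 2: x=1 → posterior Normal(-24/23, 45/46)
obs 3: x=-9 → posterior Normal(-31/17, 15/17)
obs 4: x=-5 → posterior Normal(-59/28, 45/56)
obs 5: x=-7 → posterior Normal(-153/61, 45/61)
obs 6: x=1 → posterior Normal(-74/33, 15/22)
obs 7: x=6 → posterior Normal(-118/71, 45/71)
obs 8: x=9/4 → posterior Normal(-427/304, 45/76)
obs 9: x=-4 → posterior Normal(-169/108, 5/9)
obs 10: x=9 → posterior Normal(-327/344, 45/86)
obs 11: x=9/2 → posterior Normal(-237/364, 45/91)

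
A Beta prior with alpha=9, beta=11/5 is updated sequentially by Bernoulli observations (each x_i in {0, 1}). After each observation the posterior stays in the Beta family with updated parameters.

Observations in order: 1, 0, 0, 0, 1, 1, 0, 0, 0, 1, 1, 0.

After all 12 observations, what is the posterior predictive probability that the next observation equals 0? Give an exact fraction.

23/58

obs 1: x=1 → posterior Beta(10, 11/5)
obs 2: x=0 → posterior Beta(10, 16/5)
obs 3: x=0 → posterior Beta(10, 21/5)
obs 4: x=0 → posterior Beta(10, 26/5)
obs 5: x=1 → posterior Beta(11, 26/5)
obs 6: x=1 → posterior Beta(12, 26/5)
obs 7: x=0 → posterior Beta(12, 31/5)
obs 8: x=0 → posterior Beta(12, 36/5)
obs 9: x=0 → posterior Beta(12, 41/5)
obs 10: x=1 → posterior Beta(13, 41/5)
obs 11: x=1 → posterior Beta(14, 41/5)
obs 12: x=0 → posterior Beta(14, 46/5)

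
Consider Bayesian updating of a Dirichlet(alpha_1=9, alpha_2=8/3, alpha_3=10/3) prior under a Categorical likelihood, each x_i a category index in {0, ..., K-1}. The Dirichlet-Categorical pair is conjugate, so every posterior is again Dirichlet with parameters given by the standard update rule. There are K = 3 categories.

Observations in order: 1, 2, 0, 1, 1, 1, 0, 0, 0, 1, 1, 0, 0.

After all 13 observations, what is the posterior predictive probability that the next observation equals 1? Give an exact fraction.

13/42

obs 1: x=1 → posterior Dirichlet(9, 11/3, 10/3)
obs 2: x=2 → posterior Dirichlet(9, 11/3, 13/3)
obs 3: x=0 → posterior Dirichlet(10, 11/3, 13/3)
obs 4: x=1 → posterior Dirichlet(10, 14/3, 13/3)
obs 5: x=1 → posterior Dirichlet(10, 17/3, 13/3)
obs 6: x=1 → posterior Dirichlet(10, 20/3, 13/3)
obs 7: x=0 → posterior Dirichlet(11, 20/3, 13/3)
obs 8: x=0 → posterior Dirichlet(12, 20/3, 13/3)
obs 9: x=0 → posterior Dirichlet(13, 20/3, 13/3)
obs 10: x=1 → posterior Dirichlet(13, 23/3, 13/3)
obs 11: x=1 → posterior Dirichlet(13, 26/3, 13/3)
obs 12: x=0 → posterior Dirichlet(14, 26/3, 13/3)
obs 13: x=0 → posterior Dirichlet(15, 26/3, 13/3)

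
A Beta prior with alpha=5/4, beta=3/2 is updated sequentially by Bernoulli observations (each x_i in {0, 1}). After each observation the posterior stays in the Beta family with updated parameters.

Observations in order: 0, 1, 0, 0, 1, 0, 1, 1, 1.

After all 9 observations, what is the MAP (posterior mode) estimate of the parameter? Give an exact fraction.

obs 1: x=0 → posterior Beta(5/4, 5/2)
obs 2: x=1 → posterior Beta(9/4, 5/2)
obs 3: x=0 → posterior Beta(9/4, 7/2)
obs 4: x=0 → posterior Beta(9/4, 9/2)
obs 5: x=1 → posterior Beta(13/4, 9/2)
obs 6: x=0 → posterior Beta(13/4, 11/2)
obs 7: x=1 → posterior Beta(17/4, 11/2)
obs 8: x=1 → posterior Beta(21/4, 11/2)
obs 9: x=1 → posterior Beta(25/4, 11/2)

7/13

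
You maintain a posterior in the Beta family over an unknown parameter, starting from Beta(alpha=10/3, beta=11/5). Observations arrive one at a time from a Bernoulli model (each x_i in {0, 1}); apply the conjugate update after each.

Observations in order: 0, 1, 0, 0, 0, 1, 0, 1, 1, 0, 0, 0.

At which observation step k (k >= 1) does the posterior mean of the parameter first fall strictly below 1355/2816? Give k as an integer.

k = 4

obs 1: x=0 → posterior Beta(10/3, 16/5)
obs 2: x=1 → posterior Beta(13/3, 16/5)
obs 3: x=0 → posterior Beta(13/3, 21/5)
obs 4: x=0 → posterior Beta(13/3, 26/5)
obs 5: x=0 → posterior Beta(13/3, 31/5)
obs 6: x=1 → posterior Beta(16/3, 31/5)
obs 7: x=0 → posterior Beta(16/3, 36/5)
obs 8: x=1 → posterior Beta(19/3, 36/5)
obs 9: x=1 → posterior Beta(22/3, 36/5)
obs 10: x=0 → posterior Beta(22/3, 41/5)
obs 11: x=0 → posterior Beta(22/3, 46/5)
obs 12: x=0 → posterior Beta(22/3, 51/5)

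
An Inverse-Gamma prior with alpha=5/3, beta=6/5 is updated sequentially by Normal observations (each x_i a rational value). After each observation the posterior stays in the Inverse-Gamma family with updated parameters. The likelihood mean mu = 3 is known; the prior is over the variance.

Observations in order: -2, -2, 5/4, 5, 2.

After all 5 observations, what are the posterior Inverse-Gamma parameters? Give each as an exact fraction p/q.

obs 1: x=-2 → posterior Inverse-Gamma(13/6, 137/10)
obs 2: x=-2 → posterior Inverse-Gamma(8/3, 131/5)
obs 3: x=5/4 → posterior Inverse-Gamma(19/6, 4437/160)
obs 4: x=5 → posterior Inverse-Gamma(11/3, 4757/160)
obs 5: x=2 → posterior Inverse-Gamma(25/6, 4837/160)

alpha=25/6, beta=4837/160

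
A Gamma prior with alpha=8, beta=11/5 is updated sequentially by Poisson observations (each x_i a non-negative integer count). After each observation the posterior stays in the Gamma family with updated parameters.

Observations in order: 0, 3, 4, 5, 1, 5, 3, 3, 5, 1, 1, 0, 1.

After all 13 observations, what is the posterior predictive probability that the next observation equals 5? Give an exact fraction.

5797312847591020414848789369639714703544756844659410412785057305169937830405734400000/76177348045866392339289727720615561750424801402395196724001565744957137343033038019601

obs 1: x=0 → posterior Gamma(8, 16/5)
obs 2: x=3 → posterior Gamma(11, 21/5)
obs 3: x=4 → posterior Gamma(15, 26/5)
obs 4: x=5 → posterior Gamma(20, 31/5)
obs 5: x=1 → posterior Gamma(21, 36/5)
obs 6: x=5 → posterior Gamma(26, 41/5)
obs 7: x=3 → posterior Gamma(29, 46/5)
obs 8: x=3 → posterior Gamma(32, 51/5)
obs 9: x=5 → posterior Gamma(37, 56/5)
obs 10: x=1 → posterior Gamma(38, 61/5)
obs 11: x=1 → posterior Gamma(39, 66/5)
obs 12: x=0 → posterior Gamma(39, 71/5)
obs 13: x=1 → posterior Gamma(40, 76/5)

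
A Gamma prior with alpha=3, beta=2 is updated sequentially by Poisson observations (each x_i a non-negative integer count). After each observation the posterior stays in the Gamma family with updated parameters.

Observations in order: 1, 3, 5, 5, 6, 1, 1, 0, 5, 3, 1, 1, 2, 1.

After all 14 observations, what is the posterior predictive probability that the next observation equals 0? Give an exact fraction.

5708990770823839524233143877797980545530986496/57155629504430816618802078994918975878812205409

obs 1: x=1 → posterior Gamma(4, 3)
obs 2: x=3 → posterior Gamma(7, 4)
obs 3: x=5 → posterior Gamma(12, 5)
obs 4: x=5 → posterior Gamma(17, 6)
obs 5: x=6 → posterior Gamma(23, 7)
obs 6: x=1 → posterior Gamma(24, 8)
obs 7: x=1 → posterior Gamma(25, 9)
obs 8: x=0 → posterior Gamma(25, 10)
obs 9: x=5 → posterior Gamma(30, 11)
obs 10: x=3 → posterior Gamma(33, 12)
obs 11: x=1 → posterior Gamma(34, 13)
obs 12: x=1 → posterior Gamma(35, 14)
obs 13: x=2 → posterior Gamma(37, 15)
obs 14: x=1 → posterior Gamma(38, 16)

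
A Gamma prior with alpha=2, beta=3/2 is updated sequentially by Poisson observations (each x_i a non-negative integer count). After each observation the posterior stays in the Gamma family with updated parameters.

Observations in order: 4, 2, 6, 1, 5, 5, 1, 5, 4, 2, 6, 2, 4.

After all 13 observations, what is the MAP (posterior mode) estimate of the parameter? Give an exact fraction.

96/29

obs 1: x=4 → posterior Gamma(6, 5/2)
obs 2: x=2 → posterior Gamma(8, 7/2)
obs 3: x=6 → posterior Gamma(14, 9/2)
obs 4: x=1 → posterior Gamma(15, 11/2)
obs 5: x=5 → posterior Gamma(20, 13/2)
obs 6: x=5 → posterior Gamma(25, 15/2)
obs 7: x=1 → posterior Gamma(26, 17/2)
obs 8: x=5 → posterior Gamma(31, 19/2)
obs 9: x=4 → posterior Gamma(35, 21/2)
obs 10: x=2 → posterior Gamma(37, 23/2)
obs 11: x=6 → posterior Gamma(43, 25/2)
obs 12: x=2 → posterior Gamma(45, 27/2)
obs 13: x=4 → posterior Gamma(49, 29/2)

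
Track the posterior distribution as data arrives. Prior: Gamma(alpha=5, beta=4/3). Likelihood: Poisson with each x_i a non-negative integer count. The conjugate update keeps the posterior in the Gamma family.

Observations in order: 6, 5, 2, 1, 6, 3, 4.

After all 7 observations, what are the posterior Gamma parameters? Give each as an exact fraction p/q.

alpha=32, beta=25/3

obs 1: x=6 → posterior Gamma(11, 7/3)
obs 2: x=5 → posterior Gamma(16, 10/3)
obs 3: x=2 → posterior Gamma(18, 13/3)
obs 4: x=1 → posterior Gamma(19, 16/3)
obs 5: x=6 → posterior Gamma(25, 19/3)
obs 6: x=3 → posterior Gamma(28, 22/3)
obs 7: x=4 → posterior Gamma(32, 25/3)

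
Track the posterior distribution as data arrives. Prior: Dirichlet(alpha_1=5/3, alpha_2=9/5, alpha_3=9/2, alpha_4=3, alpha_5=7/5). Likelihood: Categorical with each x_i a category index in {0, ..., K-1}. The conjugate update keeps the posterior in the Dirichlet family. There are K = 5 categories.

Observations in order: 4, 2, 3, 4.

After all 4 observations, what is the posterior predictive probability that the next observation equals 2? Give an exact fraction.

165/491

obs 1: x=4 → posterior Dirichlet(5/3, 9/5, 9/2, 3, 12/5)
obs 2: x=2 → posterior Dirichlet(5/3, 9/5, 11/2, 3, 12/5)
obs 3: x=3 → posterior Dirichlet(5/3, 9/5, 11/2, 4, 12/5)
obs 4: x=4 → posterior Dirichlet(5/3, 9/5, 11/2, 4, 17/5)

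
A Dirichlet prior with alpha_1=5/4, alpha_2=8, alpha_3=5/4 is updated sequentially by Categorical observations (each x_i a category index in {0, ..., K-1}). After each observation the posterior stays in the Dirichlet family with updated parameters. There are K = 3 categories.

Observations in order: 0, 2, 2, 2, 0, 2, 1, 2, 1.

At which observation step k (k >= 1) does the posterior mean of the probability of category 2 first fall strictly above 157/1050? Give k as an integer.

obs 1: x=0 → posterior Dirichlet(9/4, 8, 5/4)
obs 2: x=2 → posterior Dirichlet(9/4, 8, 9/4)
obs 3: x=2 → posterior Dirichlet(9/4, 8, 13/4)
obs 4: x=2 → posterior Dirichlet(9/4, 8, 17/4)
obs 5: x=0 → posterior Dirichlet(13/4, 8, 17/4)
obs 6: x=2 → posterior Dirichlet(13/4, 8, 21/4)
obs 7: x=1 → posterior Dirichlet(13/4, 9, 21/4)
obs 8: x=2 → posterior Dirichlet(13/4, 9, 25/4)
obs 9: x=1 → posterior Dirichlet(13/4, 10, 25/4)

k = 2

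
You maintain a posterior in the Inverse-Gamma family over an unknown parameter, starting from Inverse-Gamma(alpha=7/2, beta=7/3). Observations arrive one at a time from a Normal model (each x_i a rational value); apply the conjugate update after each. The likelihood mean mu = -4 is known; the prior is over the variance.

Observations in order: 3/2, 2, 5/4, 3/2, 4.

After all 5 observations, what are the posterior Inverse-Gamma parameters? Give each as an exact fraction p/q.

alpha=6, beta=9251/96

obs 1: x=3/2 → posterior Inverse-Gamma(4, 419/24)
obs 2: x=2 → posterior Inverse-Gamma(9/2, 851/24)
obs 3: x=5/4 → posterior Inverse-Gamma(5, 4727/96)
obs 4: x=3/2 → posterior Inverse-Gamma(11/2, 6179/96)
obs 5: x=4 → posterior Inverse-Gamma(6, 9251/96)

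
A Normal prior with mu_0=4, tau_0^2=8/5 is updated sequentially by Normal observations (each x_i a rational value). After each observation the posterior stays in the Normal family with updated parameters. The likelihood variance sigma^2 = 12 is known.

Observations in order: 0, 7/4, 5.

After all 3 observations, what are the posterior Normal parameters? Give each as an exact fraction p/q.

obs 1: x=0 → posterior Normal(60/17, 24/17)
obs 2: x=7/4 → posterior Normal(127/38, 24/19)
obs 3: x=5 → posterior Normal(7/2, 8/7)

mu_0=7/2, tau_0^2=8/7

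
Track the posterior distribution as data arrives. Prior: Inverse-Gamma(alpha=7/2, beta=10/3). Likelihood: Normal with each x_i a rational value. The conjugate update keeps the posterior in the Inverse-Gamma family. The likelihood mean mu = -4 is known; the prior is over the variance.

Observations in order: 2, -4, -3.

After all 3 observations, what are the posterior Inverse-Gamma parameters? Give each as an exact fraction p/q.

alpha=5, beta=131/6

obs 1: x=2 → posterior Inverse-Gamma(4, 64/3)
obs 2: x=-4 → posterior Inverse-Gamma(9/2, 64/3)
obs 3: x=-3 → posterior Inverse-Gamma(5, 131/6)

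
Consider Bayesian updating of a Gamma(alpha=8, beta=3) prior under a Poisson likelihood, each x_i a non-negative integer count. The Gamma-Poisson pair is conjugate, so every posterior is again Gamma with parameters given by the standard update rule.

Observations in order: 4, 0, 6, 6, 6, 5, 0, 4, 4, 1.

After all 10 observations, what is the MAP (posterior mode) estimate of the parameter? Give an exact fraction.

obs 1: x=4 → posterior Gamma(12, 4)
obs 2: x=0 → posterior Gamma(12, 5)
obs 3: x=6 → posterior Gamma(18, 6)
obs 4: x=6 → posterior Gamma(24, 7)
obs 5: x=6 → posterior Gamma(30, 8)
obs 6: x=5 → posterior Gamma(35, 9)
obs 7: x=0 → posterior Gamma(35, 10)
obs 8: x=4 → posterior Gamma(39, 11)
obs 9: x=4 → posterior Gamma(43, 12)
obs 10: x=1 → posterior Gamma(44, 13)

43/13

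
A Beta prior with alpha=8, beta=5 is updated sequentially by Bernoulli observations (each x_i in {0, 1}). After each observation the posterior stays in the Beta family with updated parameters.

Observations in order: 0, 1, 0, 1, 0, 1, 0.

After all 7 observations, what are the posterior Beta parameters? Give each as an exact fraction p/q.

alpha=11, beta=9

obs 1: x=0 → posterior Beta(8, 6)
obs 2: x=1 → posterior Beta(9, 6)
obs 3: x=0 → posterior Beta(9, 7)
obs 4: x=1 → posterior Beta(10, 7)
obs 5: x=0 → posterior Beta(10, 8)
obs 6: x=1 → posterior Beta(11, 8)
obs 7: x=0 → posterior Beta(11, 9)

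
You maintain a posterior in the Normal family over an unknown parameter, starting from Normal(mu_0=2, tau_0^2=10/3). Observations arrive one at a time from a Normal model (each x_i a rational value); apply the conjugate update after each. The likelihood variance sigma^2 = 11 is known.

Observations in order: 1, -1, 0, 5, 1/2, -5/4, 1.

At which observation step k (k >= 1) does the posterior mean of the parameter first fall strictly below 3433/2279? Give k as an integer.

k = 2

obs 1: x=1 → posterior Normal(76/43, 110/43)
obs 2: x=-1 → posterior Normal(66/53, 110/53)
obs 3: x=0 → posterior Normal(22/21, 110/63)
obs 4: x=5 → posterior Normal(116/73, 110/73)
obs 5: x=1/2 → posterior Normal(121/83, 110/83)
obs 6: x=-5/4 → posterior Normal(7/6, 110/93)
obs 7: x=1 → posterior Normal(237/206, 110/103)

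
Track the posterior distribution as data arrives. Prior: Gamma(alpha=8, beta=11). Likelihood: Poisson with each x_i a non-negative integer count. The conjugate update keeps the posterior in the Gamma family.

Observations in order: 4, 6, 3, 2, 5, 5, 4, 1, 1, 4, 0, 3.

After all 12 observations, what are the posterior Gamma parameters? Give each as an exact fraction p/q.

alpha=46, beta=23

obs 1: x=4 → posterior Gamma(12, 12)
obs 2: x=6 → posterior Gamma(18, 13)
obs 3: x=3 → posterior Gamma(21, 14)
obs 4: x=2 → posterior Gamma(23, 15)
obs 5: x=5 → posterior Gamma(28, 16)
obs 6: x=5 → posterior Gamma(33, 17)
obs 7: x=4 → posterior Gamma(37, 18)
obs 8: x=1 → posterior Gamma(38, 19)
obs 9: x=1 → posterior Gamma(39, 20)
obs 10: x=4 → posterior Gamma(43, 21)
obs 11: x=0 → posterior Gamma(43, 22)
obs 12: x=3 → posterior Gamma(46, 23)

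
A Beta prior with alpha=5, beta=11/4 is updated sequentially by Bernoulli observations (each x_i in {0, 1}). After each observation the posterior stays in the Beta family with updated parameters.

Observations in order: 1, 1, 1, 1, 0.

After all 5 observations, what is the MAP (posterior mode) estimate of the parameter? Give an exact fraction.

obs 1: x=1 → posterior Beta(6, 11/4)
obs 2: x=1 → posterior Beta(7, 11/4)
obs 3: x=1 → posterior Beta(8, 11/4)
obs 4: x=1 → posterior Beta(9, 11/4)
obs 5: x=0 → posterior Beta(9, 15/4)

32/43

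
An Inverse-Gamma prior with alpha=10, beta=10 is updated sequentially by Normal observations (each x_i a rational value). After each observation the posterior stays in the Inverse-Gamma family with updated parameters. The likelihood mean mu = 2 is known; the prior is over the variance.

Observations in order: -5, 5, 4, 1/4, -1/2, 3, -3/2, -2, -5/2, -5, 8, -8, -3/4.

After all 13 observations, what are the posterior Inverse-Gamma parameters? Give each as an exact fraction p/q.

obs 1: x=-5 → posterior Inverse-Gamma(21/2, 69/2)
obs 2: x=5 → posterior Inverse-Gamma(11, 39)
obs 3: x=4 → posterior Inverse-Gamma(23/2, 41)
obs 4: x=1/4 → posterior Inverse-Gamma(12, 1361/32)
obs 5: x=-1/2 → posterior Inverse-Gamma(25/2, 1461/32)
obs 6: x=3 → posterior Inverse-Gamma(13, 1477/32)
obs 7: x=-3/2 → posterior Inverse-Gamma(27/2, 1673/32)
obs 8: x=-2 → posterior Inverse-Gamma(14, 1929/32)
obs 9: x=-5/2 → posterior Inverse-Gamma(29/2, 2253/32)
obs 10: x=-5 → posterior Inverse-Gamma(15, 3037/32)
obs 11: x=8 → posterior Inverse-Gamma(31/2, 3613/32)
obs 12: x=-8 → posterior Inverse-Gamma(16, 5213/32)
obs 13: x=-3/4 → posterior Inverse-Gamma(33/2, 2667/16)

alpha=33/2, beta=2667/16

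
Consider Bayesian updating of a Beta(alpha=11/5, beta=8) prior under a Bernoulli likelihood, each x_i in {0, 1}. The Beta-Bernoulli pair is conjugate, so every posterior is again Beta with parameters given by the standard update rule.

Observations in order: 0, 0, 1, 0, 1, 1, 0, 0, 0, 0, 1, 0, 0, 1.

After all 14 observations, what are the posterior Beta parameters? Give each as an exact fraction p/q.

obs 1: x=0 → posterior Beta(11/5, 9)
obs 2: x=0 → posterior Beta(11/5, 10)
obs 3: x=1 → posterior Beta(16/5, 10)
obs 4: x=0 → posterior Beta(16/5, 11)
obs 5: x=1 → posterior Beta(21/5, 11)
obs 6: x=1 → posterior Beta(26/5, 11)
obs 7: x=0 → posterior Beta(26/5, 12)
obs 8: x=0 → posterior Beta(26/5, 13)
obs 9: x=0 → posterior Beta(26/5, 14)
obs 10: x=0 → posterior Beta(26/5, 15)
obs 11: x=1 → posterior Beta(31/5, 15)
obs 12: x=0 → posterior Beta(31/5, 16)
obs 13: x=0 → posterior Beta(31/5, 17)
obs 14: x=1 → posterior Beta(36/5, 17)

alpha=36/5, beta=17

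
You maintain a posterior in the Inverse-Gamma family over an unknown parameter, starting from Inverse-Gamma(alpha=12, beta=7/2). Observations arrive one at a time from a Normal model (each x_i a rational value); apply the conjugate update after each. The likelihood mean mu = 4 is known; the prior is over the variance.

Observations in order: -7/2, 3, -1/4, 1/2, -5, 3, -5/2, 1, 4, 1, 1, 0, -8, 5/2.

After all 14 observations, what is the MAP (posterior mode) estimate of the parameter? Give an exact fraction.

obs 1: x=-7/2 → posterior Inverse-Gamma(25/2, 253/8)
obs 2: x=3 → posterior Inverse-Gamma(13, 257/8)
obs 3: x=-1/4 → posterior Inverse-Gamma(27/2, 1317/32)
obs 4: x=1/2 → posterior Inverse-Gamma(14, 1513/32)
obs 5: x=-5 → posterior Inverse-Gamma(29/2, 2809/32)
obs 6: x=3 → posterior Inverse-Gamma(15, 2825/32)
obs 7: x=-5/2 → posterior Inverse-Gamma(31/2, 3501/32)
obs 8: x=1 → posterior Inverse-Gamma(16, 3645/32)
obs 9: x=4 → posterior Inverse-Gamma(33/2, 3645/32)
obs 10: x=1 → posterior Inverse-Gamma(17, 3789/32)
obs 11: x=1 → posterior Inverse-Gamma(35/2, 3933/32)
obs 12: x=0 → posterior Inverse-Gamma(18, 4189/32)
obs 13: x=-8 → posterior Inverse-Gamma(37/2, 6493/32)
obs 14: x=5/2 → posterior Inverse-Gamma(19, 6529/32)

6529/640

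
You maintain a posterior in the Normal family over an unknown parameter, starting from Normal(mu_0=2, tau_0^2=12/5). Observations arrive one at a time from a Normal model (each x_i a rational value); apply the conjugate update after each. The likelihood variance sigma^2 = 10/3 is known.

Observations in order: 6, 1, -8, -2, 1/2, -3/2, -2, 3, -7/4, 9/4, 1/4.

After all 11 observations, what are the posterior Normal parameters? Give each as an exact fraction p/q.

obs 1: x=6 → posterior Normal(158/43, 60/43)
obs 2: x=1 → posterior Normal(176/61, 60/61)
obs 3: x=-8 → posterior Normal(32/79, 60/79)
obs 4: x=-2 → posterior Normal(-4/97, 60/97)
obs 5: x=1/2 → posterior Normal(1/23, 12/23)
obs 6: x=-3/2 → posterior Normal(-22/133, 60/133)
obs 7: x=-2 → posterior Normal(-58/151, 60/151)
obs 8: x=3 → posterior Normal(-4/169, 60/169)
obs 9: x=-7/4 → posterior Normal(-71/374, 60/187)
obs 10: x=9/4 → posterior Normal(1/41, 12/41)
obs 11: x=1/4 → posterior Normal(19/446, 60/223)

mu_0=19/446, tau_0^2=60/223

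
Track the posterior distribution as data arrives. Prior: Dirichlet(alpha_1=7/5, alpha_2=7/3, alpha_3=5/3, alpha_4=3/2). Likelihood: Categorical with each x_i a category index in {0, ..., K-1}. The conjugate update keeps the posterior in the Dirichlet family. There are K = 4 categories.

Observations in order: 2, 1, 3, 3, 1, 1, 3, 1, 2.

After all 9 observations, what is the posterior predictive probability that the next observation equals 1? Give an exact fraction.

obs 1: x=2 → posterior Dirichlet(7/5, 7/3, 8/3, 3/2)
obs 2: x=1 → posterior Dirichlet(7/5, 10/3, 8/3, 3/2)
obs 3: x=3 → posterior Dirichlet(7/5, 10/3, 8/3, 5/2)
obs 4: x=3 → posterior Dirichlet(7/5, 10/3, 8/3, 7/2)
obs 5: x=1 → posterior Dirichlet(7/5, 13/3, 8/3, 7/2)
obs 6: x=1 → posterior Dirichlet(7/5, 16/3, 8/3, 7/2)
obs 7: x=3 → posterior Dirichlet(7/5, 16/3, 8/3, 9/2)
obs 8: x=1 → posterior Dirichlet(7/5, 19/3, 8/3, 9/2)
obs 9: x=2 → posterior Dirichlet(7/5, 19/3, 11/3, 9/2)

190/477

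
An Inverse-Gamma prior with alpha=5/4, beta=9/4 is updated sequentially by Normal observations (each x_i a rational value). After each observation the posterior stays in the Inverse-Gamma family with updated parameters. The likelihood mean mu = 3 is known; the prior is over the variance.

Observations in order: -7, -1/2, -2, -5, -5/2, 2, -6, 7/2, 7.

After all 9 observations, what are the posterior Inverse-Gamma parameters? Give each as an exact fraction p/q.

obs 1: x=-7 → posterior Inverse-Gamma(7/4, 209/4)
obs 2: x=-1/2 → posterior Inverse-Gamma(9/4, 467/8)
obs 3: x=-2 → posterior Inverse-Gamma(11/4, 567/8)
obs 4: x=-5 → posterior Inverse-Gamma(13/4, 823/8)
obs 5: x=-5/2 → posterior Inverse-Gamma(15/4, 118)
obs 6: x=2 → posterior Inverse-Gamma(17/4, 237/2)
obs 7: x=-6 → posterior Inverse-Gamma(19/4, 159)
obs 8: x=7/2 → posterior Inverse-Gamma(21/4, 1273/8)
obs 9: x=7 → posterior Inverse-Gamma(23/4, 1337/8)

alpha=23/4, beta=1337/8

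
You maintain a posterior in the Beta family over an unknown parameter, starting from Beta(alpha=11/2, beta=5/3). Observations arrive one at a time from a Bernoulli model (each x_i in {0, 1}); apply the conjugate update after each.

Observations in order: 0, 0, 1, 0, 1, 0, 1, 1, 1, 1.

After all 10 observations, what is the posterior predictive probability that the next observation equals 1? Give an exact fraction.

obs 1: x=0 → posterior Beta(11/2, 8/3)
obs 2: x=0 → posterior Beta(11/2, 11/3)
obs 3: x=1 → posterior Beta(13/2, 11/3)
obs 4: x=0 → posterior Beta(13/2, 14/3)
obs 5: x=1 → posterior Beta(15/2, 14/3)
obs 6: x=0 → posterior Beta(15/2, 17/3)
obs 7: x=1 → posterior Beta(17/2, 17/3)
obs 8: x=1 → posterior Beta(19/2, 17/3)
obs 9: x=1 → posterior Beta(21/2, 17/3)
obs 10: x=1 → posterior Beta(23/2, 17/3)

69/103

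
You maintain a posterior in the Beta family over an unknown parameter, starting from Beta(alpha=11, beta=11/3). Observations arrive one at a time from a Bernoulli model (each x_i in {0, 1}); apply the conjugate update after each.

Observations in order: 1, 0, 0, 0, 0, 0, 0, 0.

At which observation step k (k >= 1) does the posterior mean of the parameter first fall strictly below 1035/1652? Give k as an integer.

obs 1: x=1 → posterior Beta(12, 11/3)
obs 2: x=0 → posterior Beta(12, 14/3)
obs 3: x=0 → posterior Beta(12, 17/3)
obs 4: x=0 → posterior Beta(12, 20/3)
obs 5: x=0 → posterior Beta(12, 23/3)
obs 6: x=0 → posterior Beta(12, 26/3)
obs 7: x=0 → posterior Beta(12, 29/3)
obs 8: x=0 → posterior Beta(12, 32/3)

k = 5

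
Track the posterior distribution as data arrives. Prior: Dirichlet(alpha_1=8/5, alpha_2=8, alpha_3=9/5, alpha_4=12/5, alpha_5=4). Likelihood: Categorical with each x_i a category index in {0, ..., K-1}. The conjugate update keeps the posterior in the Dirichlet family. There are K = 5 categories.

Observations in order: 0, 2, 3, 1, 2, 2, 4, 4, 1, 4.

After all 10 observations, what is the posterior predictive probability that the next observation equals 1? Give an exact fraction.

obs 1: x=0 → posterior Dirichlet(13/5, 8, 9/5, 12/5, 4)
obs 2: x=2 → posterior Dirichlet(13/5, 8, 14/5, 12/5, 4)
obs 3: x=3 → posterior Dirichlet(13/5, 8, 14/5, 17/5, 4)
obs 4: x=1 → posterior Dirichlet(13/5, 9, 14/5, 17/5, 4)
obs 5: x=2 → posterior Dirichlet(13/5, 9, 19/5, 17/5, 4)
obs 6: x=2 → posterior Dirichlet(13/5, 9, 24/5, 17/5, 4)
obs 7: x=4 → posterior Dirichlet(13/5, 9, 24/5, 17/5, 5)
obs 8: x=4 → posterior Dirichlet(13/5, 9, 24/5, 17/5, 6)
obs 9: x=1 → posterior Dirichlet(13/5, 10, 24/5, 17/5, 6)
obs 10: x=4 → posterior Dirichlet(13/5, 10, 24/5, 17/5, 7)

50/139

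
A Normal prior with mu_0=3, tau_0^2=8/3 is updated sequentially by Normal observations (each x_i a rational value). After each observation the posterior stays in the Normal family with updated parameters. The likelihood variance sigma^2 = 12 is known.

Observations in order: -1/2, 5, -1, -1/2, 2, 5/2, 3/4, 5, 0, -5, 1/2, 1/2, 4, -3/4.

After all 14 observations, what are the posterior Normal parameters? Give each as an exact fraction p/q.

mu_0=52/37, tau_0^2=24/37

obs 1: x=-1/2 → posterior Normal(26/11, 24/11)
obs 2: x=5 → posterior Normal(36/13, 24/13)
obs 3: x=-1 → posterior Normal(34/15, 8/5)
obs 4: x=-1/2 → posterior Normal(33/17, 24/17)
obs 5: x=2 → posterior Normal(37/19, 24/19)
obs 6: x=5/2 → posterior Normal(2, 8/7)
obs 7: x=3/4 → posterior Normal(87/46, 24/23)
obs 8: x=5 → posterior Normal(107/50, 24/25)
obs 9: x=0 → posterior Normal(107/54, 8/9)
obs 10: x=-5 → posterior Normal(3/2, 24/29)
obs 11: x=1/2 → posterior Normal(89/62, 24/31)
obs 12: x=1/2 → posterior Normal(91/66, 8/11)
obs 13: x=4 → posterior Normal(107/70, 24/35)
obs 14: x=-3/4 → posterior Normal(52/37, 24/37)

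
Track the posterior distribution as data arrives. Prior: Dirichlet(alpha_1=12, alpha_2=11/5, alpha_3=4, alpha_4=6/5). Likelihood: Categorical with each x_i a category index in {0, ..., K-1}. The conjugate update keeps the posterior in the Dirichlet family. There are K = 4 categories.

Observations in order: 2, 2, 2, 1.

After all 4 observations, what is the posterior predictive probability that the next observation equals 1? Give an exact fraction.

obs 1: x=2 → posterior Dirichlet(12, 11/5, 5, 6/5)
obs 2: x=2 → posterior Dirichlet(12, 11/5, 6, 6/5)
obs 3: x=2 → posterior Dirichlet(12, 11/5, 7, 6/5)
obs 4: x=1 → posterior Dirichlet(12, 16/5, 7, 6/5)

16/117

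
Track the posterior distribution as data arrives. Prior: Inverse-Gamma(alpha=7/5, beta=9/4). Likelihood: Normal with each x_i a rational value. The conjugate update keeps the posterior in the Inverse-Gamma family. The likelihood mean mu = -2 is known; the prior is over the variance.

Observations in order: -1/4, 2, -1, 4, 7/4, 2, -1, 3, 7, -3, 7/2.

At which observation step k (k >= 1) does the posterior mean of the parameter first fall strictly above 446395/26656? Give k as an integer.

k = 9

obs 1: x=-1/4 → posterior Inverse-Gamma(19/10, 121/32)
obs 2: x=2 → posterior Inverse-Gamma(12/5, 377/32)
obs 3: x=-1 → posterior Inverse-Gamma(29/10, 393/32)
obs 4: x=4 → posterior Inverse-Gamma(17/5, 969/32)
obs 5: x=7/4 → posterior Inverse-Gamma(39/10, 597/16)
obs 6: x=2 → posterior Inverse-Gamma(22/5, 725/16)
obs 7: x=-1 → posterior Inverse-Gamma(49/10, 733/16)
obs 8: x=3 → posterior Inverse-Gamma(27/5, 933/16)
obs 9: x=7 → posterior Inverse-Gamma(59/10, 1581/16)
obs 10: x=-3 → posterior Inverse-Gamma(32/5, 1589/16)
obs 11: x=7/2 → posterior Inverse-Gamma(69/10, 1831/16)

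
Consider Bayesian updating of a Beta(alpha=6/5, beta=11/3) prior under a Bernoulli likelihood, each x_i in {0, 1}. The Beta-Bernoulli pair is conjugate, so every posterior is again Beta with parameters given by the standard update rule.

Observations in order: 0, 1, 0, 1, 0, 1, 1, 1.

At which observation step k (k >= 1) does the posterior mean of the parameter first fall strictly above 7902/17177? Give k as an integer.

obs 1: x=0 → posterior Beta(6/5, 14/3)
obs 2: x=1 → posterior Beta(11/5, 14/3)
obs 3: x=0 → posterior Beta(11/5, 17/3)
obs 4: x=1 → posterior Beta(16/5, 17/3)
obs 5: x=0 → posterior Beta(16/5, 20/3)
obs 6: x=1 → posterior Beta(21/5, 20/3)
obs 7: x=1 → posterior Beta(26/5, 20/3)
obs 8: x=1 → posterior Beta(31/5, 20/3)

k = 8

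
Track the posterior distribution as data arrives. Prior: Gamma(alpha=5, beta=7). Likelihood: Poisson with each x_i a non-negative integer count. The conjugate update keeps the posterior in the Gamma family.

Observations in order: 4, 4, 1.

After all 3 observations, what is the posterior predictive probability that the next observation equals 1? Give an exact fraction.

obs 1: x=4 → posterior Gamma(9, 8)
obs 2: x=4 → posterior Gamma(13, 9)
obs 3: x=1 → posterior Gamma(14, 10)

1400000000000000/4177248169415651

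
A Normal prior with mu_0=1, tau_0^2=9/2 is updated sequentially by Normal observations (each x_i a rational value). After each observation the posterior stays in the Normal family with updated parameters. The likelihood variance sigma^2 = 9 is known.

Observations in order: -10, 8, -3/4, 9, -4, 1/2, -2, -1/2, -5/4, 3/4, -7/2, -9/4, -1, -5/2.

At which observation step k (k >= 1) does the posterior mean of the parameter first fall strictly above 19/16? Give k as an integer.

obs 1: x=-10 → posterior Normal(-8/3, 3)
obs 2: x=8 → posterior Normal(0, 9/4)
obs 3: x=-3/4 → posterior Normal(-3/20, 9/5)
obs 4: x=9 → posterior Normal(11/8, 3/2)
obs 5: x=-4 → posterior Normal(17/28, 9/7)
obs 6: x=1/2 → posterior Normal(19/32, 9/8)
obs 7: x=-2 → posterior Normal(11/36, 1)
obs 8: x=-1/2 → posterior Normal(9/40, 9/10)
obs 9: x=-5/4 → posterior Normal(1/11, 9/11)
obs 10: x=3/4 → posterior Normal(7/48, 3/4)
obs 11: x=-7/2 → posterior Normal(-7/52, 9/13)
obs 12: x=-9/4 → posterior Normal(-2/7, 9/14)
obs 13: x=-1 → posterior Normal(-1/3, 3/5)
obs 14: x=-5/2 → posterior Normal(-15/32, 9/16)

k = 4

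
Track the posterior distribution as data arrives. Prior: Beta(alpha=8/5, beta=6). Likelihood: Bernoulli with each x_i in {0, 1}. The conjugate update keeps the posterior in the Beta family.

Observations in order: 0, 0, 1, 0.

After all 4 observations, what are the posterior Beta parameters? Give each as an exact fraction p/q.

alpha=13/5, beta=9

obs 1: x=0 → posterior Beta(8/5, 7)
obs 2: x=0 → posterior Beta(8/5, 8)
obs 3: x=1 → posterior Beta(13/5, 8)
obs 4: x=0 → posterior Beta(13/5, 9)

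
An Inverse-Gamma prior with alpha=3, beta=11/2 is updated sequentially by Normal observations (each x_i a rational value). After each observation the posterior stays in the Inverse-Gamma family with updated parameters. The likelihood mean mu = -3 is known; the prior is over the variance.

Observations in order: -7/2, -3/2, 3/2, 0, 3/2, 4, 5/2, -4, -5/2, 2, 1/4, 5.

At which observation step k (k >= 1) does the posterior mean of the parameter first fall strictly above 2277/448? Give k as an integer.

obs 1: x=-7/2 → posterior Inverse-Gamma(7/2, 45/8)
obs 2: x=-3/2 → posterior Inverse-Gamma(4, 27/4)
obs 3: x=3/2 → posterior Inverse-Gamma(9/2, 135/8)
obs 4: x=0 → posterior Inverse-Gamma(5, 171/8)
obs 5: x=3/2 → posterior Inverse-Gamma(11/2, 63/2)
obs 6: x=4 → posterior Inverse-Gamma(6, 56)
obs 7: x=5/2 → posterior Inverse-Gamma(13/2, 569/8)
obs 8: x=-4 → posterior Inverse-Gamma(7, 573/8)
obs 9: x=-5/2 → posterior Inverse-Gamma(15/2, 287/4)
obs 10: x=2 → posterior Inverse-Gamma(8, 337/4)
obs 11: x=1/4 → posterior Inverse-Gamma(17/2, 2865/32)
obs 12: x=5 → posterior Inverse-Gamma(9, 3889/32)

k = 4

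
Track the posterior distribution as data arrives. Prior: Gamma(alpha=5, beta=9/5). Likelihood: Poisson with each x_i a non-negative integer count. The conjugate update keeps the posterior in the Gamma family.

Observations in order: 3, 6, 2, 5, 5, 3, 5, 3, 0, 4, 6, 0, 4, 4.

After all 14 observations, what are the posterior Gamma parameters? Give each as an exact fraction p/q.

obs 1: x=3 → posterior Gamma(8, 14/5)
obs 2: x=6 → posterior Gamma(14, 19/5)
obs 3: x=2 → posterior Gamma(16, 24/5)
obs 4: x=5 → posterior Gamma(21, 29/5)
obs 5: x=5 → posterior Gamma(26, 34/5)
obs 6: x=3 → posterior Gamma(29, 39/5)
obs 7: x=5 → posterior Gamma(34, 44/5)
obs 8: x=3 → posterior Gamma(37, 49/5)
obs 9: x=0 → posterior Gamma(37, 54/5)
obs 10: x=4 → posterior Gamma(41, 59/5)
obs 11: x=6 → posterior Gamma(47, 64/5)
obs 12: x=0 → posterior Gamma(47, 69/5)
obs 13: x=4 → posterior Gamma(51, 74/5)
obs 14: x=4 → posterior Gamma(55, 79/5)

alpha=55, beta=79/5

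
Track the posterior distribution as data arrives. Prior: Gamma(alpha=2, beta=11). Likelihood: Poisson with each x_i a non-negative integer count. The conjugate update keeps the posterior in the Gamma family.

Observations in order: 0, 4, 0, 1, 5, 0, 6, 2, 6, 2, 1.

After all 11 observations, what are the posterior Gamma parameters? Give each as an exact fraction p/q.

obs 1: x=0 → posterior Gamma(2, 12)
obs 2: x=4 → posterior Gamma(6, 13)
obs 3: x=0 → posterior Gamma(6, 14)
obs 4: x=1 → posterior Gamma(7, 15)
obs 5: x=5 → posterior Gamma(12, 16)
obs 6: x=0 → posterior Gamma(12, 17)
obs 7: x=6 → posterior Gamma(18, 18)
obs 8: x=2 → posterior Gamma(20, 19)
obs 9: x=6 → posterior Gamma(26, 20)
obs 10: x=2 → posterior Gamma(28, 21)
obs 11: x=1 → posterior Gamma(29, 22)

alpha=29, beta=22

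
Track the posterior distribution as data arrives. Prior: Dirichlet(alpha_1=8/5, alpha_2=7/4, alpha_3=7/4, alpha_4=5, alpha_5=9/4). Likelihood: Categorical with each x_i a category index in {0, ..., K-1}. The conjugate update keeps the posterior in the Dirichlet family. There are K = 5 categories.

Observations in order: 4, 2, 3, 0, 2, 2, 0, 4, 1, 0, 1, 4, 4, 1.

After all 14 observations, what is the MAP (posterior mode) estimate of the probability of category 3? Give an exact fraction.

obs 1: x=4 → posterior Dirichlet(8/5, 7/4, 7/4, 5, 13/4)
obs 2: x=2 → posterior Dirichlet(8/5, 7/4, 11/4, 5, 13/4)
obs 3: x=3 → posterior Dirichlet(8/5, 7/4, 11/4, 6, 13/4)
obs 4: x=0 → posterior Dirichlet(13/5, 7/4, 11/4, 6, 13/4)
obs 5: x=2 → posterior Dirichlet(13/5, 7/4, 15/4, 6, 13/4)
obs 6: x=2 → posterior Dirichlet(13/5, 7/4, 19/4, 6, 13/4)
obs 7: x=0 → posterior Dirichlet(18/5, 7/4, 19/4, 6, 13/4)
obs 8: x=4 → posterior Dirichlet(18/5, 7/4, 19/4, 6, 17/4)
obs 9: x=1 → posterior Dirichlet(18/5, 11/4, 19/4, 6, 17/4)
obs 10: x=0 → posterior Dirichlet(23/5, 11/4, 19/4, 6, 17/4)
obs 11: x=1 → posterior Dirichlet(23/5, 15/4, 19/4, 6, 17/4)
obs 12: x=4 → posterior Dirichlet(23/5, 15/4, 19/4, 6, 21/4)
obs 13: x=4 → posterior Dirichlet(23/5, 15/4, 19/4, 6, 25/4)
obs 14: x=1 → posterior Dirichlet(23/5, 19/4, 19/4, 6, 25/4)

100/427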